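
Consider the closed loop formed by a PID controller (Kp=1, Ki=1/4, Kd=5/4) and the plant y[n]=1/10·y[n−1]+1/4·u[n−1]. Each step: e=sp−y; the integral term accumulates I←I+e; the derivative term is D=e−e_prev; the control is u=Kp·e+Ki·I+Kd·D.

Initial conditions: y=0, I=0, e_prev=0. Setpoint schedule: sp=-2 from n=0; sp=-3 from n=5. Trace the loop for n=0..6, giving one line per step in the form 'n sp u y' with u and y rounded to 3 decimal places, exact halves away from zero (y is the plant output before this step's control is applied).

0 -2 -5.000 0.000
1 -2 0.125 -1.250
2 -2 -4.516 -0.094
3 -2 -0.936 -1.138
4 -2 -4.433 -0.348
5 -3 -4.370 -1.143
6 -3 -4.419 -1.207

(exact arithmetic carried between steps; '≈' marks a value shown rounded to 6 d.p. or computed from one; I and e_prev carry over from the previous line; the table rounds u and y to 3 d.p., halves away from zero)
n=0: y=0, sp=-2, e=sp−y=-2; I=-2, D=e−e_prev=-2; u=1·(-2)+1/4·(-2)+5/4·(-2)=-5; next y=1/10·0+1/4·(-5)=-1.25
n=1: y=-1.25, sp=-2, e=sp−y=-0.75; I=-2.75, D=e−e_prev=1.25; u=1·(-0.75)+1/4·(-2.75)+5/4·1.25=0.125; next y=1/10·(-1.25)+1/4·0.125=-0.09375
n=2: y=-0.09375, sp=-2, e=sp−y=-1.90625; I=-4.65625, D=e−e_prev=-1.15625; u=1·(-1.90625)+1/4·(-4.65625)+5/4·(-1.15625)=-4.515625; next y=1/10·(-0.09375)+1/4·(-4.515625)≈-1.138281
n=3: y≈-1.138281, sp=-2, e=sp−y≈-0.861719; I≈-5.517969, D=e−e_prev≈1.044531; u=1·(-0.861719)+1/4·(-5.517969)+5/4·1.044531≈-0.935547; next y=1/10·(-1.138281)+1/4·(-0.935547)≈-0.347715
n=4: y≈-0.347715, sp=-2, e=sp−y≈-1.652285; I≈-7.170254, D=e−e_prev≈-0.790566; u=1·(-1.652285)+1/4·(-7.170254)+5/4·(-0.790566)≈-4.433057; next y=1/10·(-0.347715)+1/4·(-4.433057)≈-1.143036
n=5: y≈-1.143036, sp=-3, e=sp−y≈-1.856964; I≈-9.027218, D=e−e_prev≈-0.204679; u=1·(-1.856964)+1/4·(-9.027218)+5/4·(-0.204679)≈-4.369618; next y=1/10·(-1.143036)+1/4·(-4.369618)≈-1.206708
n=6: y≈-1.206708, sp=-3, e=sp−y≈-1.793292; I≈-10.820510, D=e−e_prev≈0.063672; u=1·(-1.793292)+1/4·(-10.820510)+5/4·0.063672≈-4.418829; next y=1/10·(-1.206708)+1/4·(-4.418829)≈-1.225378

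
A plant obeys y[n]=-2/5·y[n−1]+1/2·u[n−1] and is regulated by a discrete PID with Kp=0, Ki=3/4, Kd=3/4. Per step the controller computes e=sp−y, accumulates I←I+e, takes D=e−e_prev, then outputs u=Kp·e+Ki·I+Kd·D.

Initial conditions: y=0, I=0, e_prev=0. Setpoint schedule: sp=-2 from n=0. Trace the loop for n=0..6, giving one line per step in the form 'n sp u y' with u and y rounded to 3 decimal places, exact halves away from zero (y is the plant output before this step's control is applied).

(exact arithmetic carried between steps; '≈' marks a value shown rounded to 6 d.p. or computed from one; I and e_prev carry over from the previous line; the table rounds u and y to 3 d.p., halves away from zero)
n=0: y=0, sp=-2, e=sp−y=-2; I=-2, D=e−e_prev=-2; u=0·(-2)+3/4·(-2)+3/4·(-2)=-3; next y=-2/5·0+1/2·(-3)=-1.5
n=1: y=-1.5, sp=-2, e=sp−y=-0.5; I=-2.5, D=e−e_prev=1.5; u=0·(-0.5)+3/4·(-2.5)+3/4·1.5=-0.75; next y=-2/5·(-1.5)+1/2·(-0.75)=0.225
n=2: y=0.225, sp=-2, e=sp−y=-2.225; I=-4.725, D=e−e_prev=-1.725; u=0·(-2.225)+3/4·(-4.725)+3/4·(-1.725)=-4.8375; next y=-2/5·0.225+1/2·(-4.8375)=-2.50875
n=3: y=-2.50875, sp=-2, e=sp−y=0.50875; I=-4.21625, D=e−e_prev=2.73375; u=0·0.50875+3/4·(-4.21625)+3/4·2.73375=-1.111875; next y=-2/5·(-2.50875)+1/2·(-1.111875)≈0.447563
n=4: y≈0.447563, sp=-2, e=sp−y≈-2.447563; I≈-6.663813, D=e−e_prev≈-2.956313; u=0·(-2.447563)+3/4·(-6.663813)+3/4·(-2.956313)≈-7.215094; next y=-2/5·0.447563+1/2·(-7.215094)≈-3.786572
n=5: y≈-3.786572, sp=-2, e=sp−y≈1.786572; I≈-4.877241, D=e−e_prev≈4.234134; u=0·1.786572+3/4·(-4.877241)+3/4·4.234134≈-0.482330; next y=-2/5·(-3.786572)+1/2·(-0.482330)≈1.273464
n=6: y≈1.273464, sp=-2, e=sp−y≈-3.273464; I≈-8.150705, D=e−e_prev≈-5.060036; u=0·(-3.273464)+3/4·(-8.150705)+3/4·(-5.060036)≈-9.908055; next y=-2/5·1.273464+1/2·(-9.908055)≈-5.463413

0 -2 -3.000 0.000
1 -2 -0.750 -1.500
2 -2 -4.838 0.225
3 -2 -1.112 -2.509
4 -2 -7.215 0.448
5 -2 -0.482 -3.787
6 -2 -9.908 1.273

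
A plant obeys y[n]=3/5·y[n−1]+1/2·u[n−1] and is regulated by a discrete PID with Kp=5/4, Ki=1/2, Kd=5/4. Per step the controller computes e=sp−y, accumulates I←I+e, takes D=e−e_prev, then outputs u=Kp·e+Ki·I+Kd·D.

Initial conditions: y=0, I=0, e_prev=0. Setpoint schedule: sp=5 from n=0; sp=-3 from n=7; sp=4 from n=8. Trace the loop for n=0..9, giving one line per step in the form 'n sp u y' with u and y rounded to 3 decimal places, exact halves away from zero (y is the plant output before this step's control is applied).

(exact arithmetic carried between steps; '≈' marks a value shown rounded to 6 d.p. or computed from one; I and e_prev carry over from the previous line; the table rounds u and y to 3 d.p., halves away from zero)
n=0: y=0, sp=5, e=sp−y=5; I=5, D=e−e_prev=5; u=5/4·5+1/2·5+5/4·5=15; next y=3/5·0+1/2·15=7.5
n=1: y=7.5, sp=5, e=sp−y=-2.5; I=2.5, D=e−e_prev=-7.5; u=5/4·(-2.5)+1/2·2.5+5/4·(-7.5)=-11.25; next y=3/5·7.5+1/2·(-11.25)=-1.125
n=2: y=-1.125, sp=5, e=sp−y=6.125; I=8.625, D=e−e_prev=8.625; u=5/4·6.125+1/2·8.625+5/4·8.625=22.75; next y=3/5·(-1.125)+1/2·22.75=10.7
n=3: y=10.7, sp=5, e=sp−y=-5.7; I=2.925, D=e−e_prev=-11.825; u=5/4·(-5.7)+1/2·2.925+5/4·(-11.825)=-20.44375; next y=3/5·10.7+1/2·(-20.44375)=-3.801875
n=4: y=-3.801875, sp=5, e=sp−y=8.801875; I=11.726875, D=e−e_prev=14.501875; u=5/4·8.801875+1/2·11.726875+5/4·14.501875=34.993125; next y=3/5·(-3.801875)+1/2·34.993125≈15.215438
n=5: y≈15.215438, sp=5, e=sp−y≈-10.215438; I≈1.511438, D=e−e_prev≈-19.017313; u=5/4·(-10.215438)+1/2·1.511438+5/4·(-19.017313)≈-35.785219; next y=3/5·15.215438+1/2·(-35.785219)≈-8.763347
n=6: y≈-8.763347, sp=5, e=sp−y≈13.763347; I≈15.274784, D=e−e_prev≈23.978784; u=5/4·13.763347+1/2·15.274784+5/4·23.978784≈54.815056; next y=3/5·(-8.763347)+1/2·54.815056≈22.14952
n=7: y=22.14952, sp=-3, e=sp−y=-25.14952; I≈-9.874736, D=e−e_prev≈-38.912867; u=5/4·(-25.14952)+1/2·(-9.874736)+5/4·(-38.912867)≈-85.015351; next y=3/5·22.14952+1/2·(-85.015351)≈-29.217964
n=8: y≈-29.217964, sp=4, e=sp−y≈33.217964; I≈23.343228, D=e−e_prev≈58.367484; u=5/4·33.217964+1/2·23.343228+5/4·58.367484≈126.153423; next y=3/5·(-29.217964)+1/2·126.153423≈45.545933
n=9: y≈45.545933, sp=4, e=sp−y≈-41.545933; I≈-18.202705, D=e−e_prev≈-74.763897; u=5/4·(-41.545933)+1/2·(-18.202705)+5/4·(-74.763897)≈-154.488641; next y=3/5·45.545933+1/2·(-154.488641)≈-49.916760

0 5 15.000 0.000
1 5 -11.250 7.500
2 5 22.750 -1.125
3 5 -20.444 10.700
4 5 34.993 -3.802
5 5 -35.785 15.215
6 5 54.815 -8.763
7 -3 -85.015 22.150
8 4 126.153 -29.218
9 4 -154.489 45.546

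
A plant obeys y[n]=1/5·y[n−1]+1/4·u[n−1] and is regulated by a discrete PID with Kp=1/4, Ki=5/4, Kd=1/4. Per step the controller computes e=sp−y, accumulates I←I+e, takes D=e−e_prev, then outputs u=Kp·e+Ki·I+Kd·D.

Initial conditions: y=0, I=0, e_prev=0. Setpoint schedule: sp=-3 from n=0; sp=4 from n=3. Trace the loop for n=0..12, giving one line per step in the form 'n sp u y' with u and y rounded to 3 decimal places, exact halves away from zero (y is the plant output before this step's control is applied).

0 -3 -5.250 0.000
1 -3 -5.953 -1.313
2 -3 -7.624 -1.751
3 4 3.840 -2.256
4 4 4.945 0.509
5 4 8.549 1.338
6 4 10.217 2.405
7 4 11.374 3.035
8 4 12.011 3.451
9 4 12.378 3.693
10 4 12.577 3.833
11 4 12.684 3.911
12 4 12.741 3.953

(exact arithmetic carried between steps; '≈' marks a value shown rounded to 6 d.p. or computed from one; I and e_prev carry over from the previous line; the table rounds u and y to 3 d.p., halves away from zero)
n=0: y=0, sp=-3, e=sp−y=-3; I=-3, D=e−e_prev=-3; u=1/4·(-3)+5/4·(-3)+1/4·(-3)=-5.25; next y=1/5·0+1/4·(-5.25)=-1.3125
n=1: y=-1.3125, sp=-3, e=sp−y=-1.6875; I=-4.6875, D=e−e_prev=1.3125; u=1/4·(-1.6875)+5/4·(-4.6875)+1/4·1.3125=-5.953125; next y=1/5·(-1.3125)+1/4·(-5.953125)≈-1.750781
n=2: y≈-1.750781, sp=-3, e=sp−y≈-1.249219; I≈-5.936719, D=e−e_prev≈0.438281; u=1/4·(-1.249219)+5/4·(-5.936719)+1/4·0.438281≈-7.623633; next y=1/5·(-1.750781)+1/4·(-7.623633)≈-2.256064
n=3: y≈-2.256064, sp=4, e=sp−y≈6.256064; I≈0.319346, D=e−e_prev≈7.505283; u=1/4·6.256064+5/4·0.319346+1/4·7.505283≈3.839519; next y=1/5·(-2.256064)+1/4·3.839519≈0.508667
n=4: y≈0.508667, sp=4, e=sp−y≈3.491333; I≈3.810679, D=e−e_prev≈-2.764731; u=1/4·3.491333+5/4·3.810679+1/4·(-2.764731)≈4.944999; next y=1/5·0.508667+1/4·4.944999≈1.337983
n=5: y≈1.337983, sp=4, e=sp−y≈2.662017; I≈6.472696, D=e−e_prev≈-0.829316; u=1/4·2.662017+5/4·6.472696+1/4·(-0.829316)≈8.549045; next y=1/5·1.337983+1/4·8.549045≈2.404858
n=6: y≈2.404858, sp=4, e=sp−y≈1.595142; I≈8.067838, D=e−e_prev≈-1.066875; u=1/4·1.595142+5/4·8.067838+1/4·(-1.066875)≈10.216864; next y=1/5·2.404858+1/4·10.216864≈3.035188
n=7: y≈3.035188, sp=4, e=sp−y≈0.964812; I≈9.032650, D=e−e_prev≈-0.630330; u=1/4·0.964812+5/4·9.032650+1/4·(-0.630330)≈11.374433; next y=1/5·3.035188+1/4·11.374433≈3.450646
n=8: y≈3.450646, sp=4, e=sp−y≈0.549354; I≈9.582004, D=e−e_prev≈-0.415458; u=1/4·0.549354+5/4·9.582004+1/4·(-0.415458)≈12.010979; next y=1/5·3.450646+1/4·12.010979≈3.692874
n=9: y≈3.692874, sp=4, e=sp−y≈0.307126; I≈9.889130, D=e−e_prev≈-0.242228; u=1/4·0.307126+5/4·9.889130+1/4·(-0.242228)≈12.377637; next y=1/5·3.692874+1/4·12.377637≈3.832984
n=10: y≈3.832984, sp=4, e=sp−y≈0.167016; I≈10.056146, D=e−e_prev≈-0.140110; u=1/4·0.167016+5/4·10.056146+1/4·(-0.140110)≈12.576909; next y=1/5·3.832984+1/4·12.576909≈3.910824
n=11: y≈3.910824, sp=4, e=sp−y≈0.089176; I≈10.145322, D=e−e_prev≈-0.077840; u=1/4·0.089176+5/4·10.145322+1/4·(-0.077840)≈12.684487; next y=1/5·3.910824+1/4·12.684487≈3.953286
n=12: y≈3.953286, sp=4, e=sp−y≈0.046714; I≈10.192036, D=e−e_prev≈-0.042462; u=1/4·0.046714+5/4·10.192036+1/4·(-0.042462)≈12.741107; next y=1/5·3.953286+1/4·12.741107≈3.975934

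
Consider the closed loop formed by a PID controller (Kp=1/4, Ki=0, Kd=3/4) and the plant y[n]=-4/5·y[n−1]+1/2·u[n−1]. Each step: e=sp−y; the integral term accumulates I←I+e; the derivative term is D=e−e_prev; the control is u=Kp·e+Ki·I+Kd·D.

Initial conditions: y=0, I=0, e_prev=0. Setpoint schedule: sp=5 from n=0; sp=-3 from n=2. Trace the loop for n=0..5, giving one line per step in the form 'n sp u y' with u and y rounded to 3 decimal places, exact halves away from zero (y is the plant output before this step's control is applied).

(exact arithmetic carried between steps; '≈' marks a value shown rounded to 6 d.p. or computed from one; I and e_prev carry over from the previous line; the table rounds u and y to 3 d.p., halves away from zero)
n=0: y=0, sp=5, e=sp−y=5; I=5, D=e−e_prev=5; u=1/4·5+0·5+3/4·5=5; next y=-4/5·0+1/2·5=2.5
n=1: y=2.5, sp=5, e=sp−y=2.5; I=7.5, D=e−e_prev=-2.5; u=1/4·2.5+0·7.5+3/4·(-2.5)=-1.25; next y=-4/5·2.5+1/2·(-1.25)=-2.625
n=2: y=-2.625, sp=-3, e=sp−y=-0.375; I=7.125, D=e−e_prev=-2.875; u=1/4·(-0.375)+0·7.125+3/4·(-2.875)=-2.25; next y=-4/5·(-2.625)+1/2·(-2.25)=0.975
n=3: y=0.975, sp=-3, e=sp−y=-3.975; I=3.15, D=e−e_prev=-3.6; u=1/4·(-3.975)+0·3.15+3/4·(-3.6)=-3.69375; next y=-4/5·0.975+1/2·(-3.69375)=-2.626875
n=4: y=-2.626875, sp=-3, e=sp−y=-0.373125; I=2.776875, D=e−e_prev=3.601875; u=1/4·(-0.373125)+0·2.776875+3/4·3.601875=2.608125; next y=-4/5·(-2.626875)+1/2·2.608125≈3.405563
n=5: y≈3.405563, sp=-3, e=sp−y≈-6.405563; I≈-3.628688, D=e−e_prev≈-6.032438; u=1/4·(-6.405563)+0·(-3.628688)+3/4·(-6.032438)≈-6.125719; next y=-4/5·3.405563+1/2·(-6.125719)≈-5.787309

0 5 5.000 0.000
1 5 -1.250 2.500
2 -3 -2.250 -2.625
3 -3 -3.694 0.975
4 -3 2.608 -2.627
5 -3 -6.126 3.406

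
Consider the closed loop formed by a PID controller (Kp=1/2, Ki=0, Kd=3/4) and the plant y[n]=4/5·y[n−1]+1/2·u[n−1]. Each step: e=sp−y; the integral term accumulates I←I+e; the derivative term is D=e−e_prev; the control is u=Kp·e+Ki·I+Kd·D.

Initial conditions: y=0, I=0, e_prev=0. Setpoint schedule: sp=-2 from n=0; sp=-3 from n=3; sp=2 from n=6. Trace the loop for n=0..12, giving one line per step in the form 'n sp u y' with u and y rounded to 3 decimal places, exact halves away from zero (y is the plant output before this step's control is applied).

(exact arithmetic carried between steps; '≈' marks a value shown rounded to 6 d.p. or computed from one; I and e_prev carry over from the previous line; the table rounds u and y to 3 d.p., halves away from zero)
n=0: y=0, sp=-2, e=sp−y=-2; I=-2, D=e−e_prev=-2; u=1/2·(-2)+0·(-2)+3/4·(-2)=-2.5; next y=4/5·0+1/2·(-2.5)=-1.25
n=1: y=-1.25, sp=-2, e=sp−y=-0.75; I=-2.75, D=e−e_prev=1.25; u=1/2·(-0.75)+0·(-2.75)+3/4·1.25=0.5625; next y=4/5·(-1.25)+1/2·0.5625=-0.71875
n=2: y=-0.71875, sp=-2, e=sp−y=-1.28125; I=-4.03125, D=e−e_prev=-0.53125; u=1/2·(-1.28125)+0·(-4.03125)+3/4·(-0.53125)≈-1.039063; next y=4/5·(-0.71875)+1/2·(-1.039063)≈-1.094531
n=3: y≈-1.094531, sp=-3, e=sp−y≈-1.905469; I≈-5.936719, D=e−e_prev≈-0.624219; u=1/2·(-1.905469)+0·(-5.936719)+3/4·(-0.624219)≈-1.420898; next y=4/5·(-1.094531)+1/2·(-1.420898)≈-1.586074
n=4: y≈-1.586074, sp=-3, e=sp−y≈-1.413926; I≈-7.350645, D=e−e_prev≈0.491543; u=1/2·(-1.413926)+0·(-7.350645)+3/4·0.491543≈-0.338306; next y=4/5·(-1.586074)+1/2·(-0.338306)≈-1.438012
n=5: y≈-1.438012, sp=-3, e=sp−y≈-1.561988; I≈-8.912632, D=e−e_prev≈-0.148062; u=1/2·(-1.561988)+0·(-8.912632)+3/4·(-0.148062)≈-0.892040; next y=4/5·(-1.438012)+1/2·(-0.892040)≈-1.596430
n=6: y≈-1.596430, sp=2, e=sp−y≈3.596430; I≈-5.316202, D=e−e_prev≈5.158418; u=1/2·3.596430+0·(-5.316202)+3/4·5.158418≈5.667028; next y=4/5·(-1.596430)+1/2·5.667028≈1.556370
n=7: y≈1.556370, sp=2, e=sp−y≈0.443630; I≈-4.872573, D=e−e_prev≈-3.152800; u=1/2·0.443630+0·(-4.872573)+3/4·(-3.152800)≈-2.142785; next y=4/5·1.556370+1/2·(-2.142785)≈0.173704
n=8: y≈0.173704, sp=2, e=sp−y≈1.826296; I≈-3.046276, D=e−e_prev≈1.382667; u=1/2·1.826296+0·(-3.046276)+3/4·1.382667≈1.950148; next y=4/5·0.173704+1/2·1.950148≈1.114037
n=9: y≈1.114037, sp=2, e=sp−y≈0.885963; I≈-2.160313, D=e−e_prev≈-0.940333; u=1/2·0.885963+0·(-2.160313)+3/4·(-0.940333)≈-0.262269; next y=4/5·1.114037+1/2·(-0.262269)≈0.760095
n=10: y≈0.760095, sp=2, e=sp−y≈1.239905; I≈-0.920408, D=e−e_prev≈0.353942; u=1/2·1.239905+0·(-0.920408)+3/4·0.353942≈0.885409; next y=4/5·0.760095+1/2·0.885409≈1.050781
n=11: y≈1.050781, sp=2, e=sp−y≈0.949219; I≈0.028811, D=e−e_prev≈-0.290685; u=1/2·0.949219+0·0.028811+3/4·(-0.290685)≈0.256596; next y=4/5·1.050781+1/2·0.256596≈0.968922
n=12: y≈0.968922, sp=2, e=sp−y≈1.031078; I≈1.059889, D=e−e_prev≈0.081858; u=1/2·1.031078+0·1.059889+3/4·0.081858≈0.576932; next y=4/5·0.968922+1/2·0.576932≈1.063604

0 -2 -2.500 0.000
1 -2 0.563 -1.250
2 -2 -1.039 -0.719
3 -3 -1.421 -1.095
4 -3 -0.338 -1.586
5 -3 -0.892 -1.438
6 2 5.667 -1.596
7 2 -2.143 1.556
8 2 1.950 0.174
9 2 -0.262 1.114
10 2 0.885 0.760
11 2 0.257 1.051
12 2 0.577 0.969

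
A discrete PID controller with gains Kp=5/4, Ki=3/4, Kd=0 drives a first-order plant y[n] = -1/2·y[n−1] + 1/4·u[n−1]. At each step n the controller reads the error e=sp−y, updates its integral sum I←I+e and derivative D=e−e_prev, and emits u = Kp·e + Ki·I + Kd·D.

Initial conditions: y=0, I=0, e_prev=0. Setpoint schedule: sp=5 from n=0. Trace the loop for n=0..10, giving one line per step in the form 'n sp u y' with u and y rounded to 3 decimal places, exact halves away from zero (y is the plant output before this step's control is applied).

0 5 10.000 0.000
1 5 8.750 2.500
2 5 13.750 0.938
3 5 12.734 2.969
4 5 16.797 1.699
5 5 15.972 3.350
6 5 19.272 2.318
7 5 18.602 3.659
8 5 21.284 2.821
9 5 20.739 3.910
10 5 22.918 3.230

(exact arithmetic carried between steps; '≈' marks a value shown rounded to 6 d.p. or computed from one; I and e_prev carry over from the previous line; the table rounds u and y to 3 d.p., halves away from zero)
n=0: y=0, sp=5, e=sp−y=5; I=5, D=e−e_prev=5; u=5/4·5+3/4·5+0·5=10; next y=-1/2·0+1/4·10=2.5
n=1: y=2.5, sp=5, e=sp−y=2.5; I=7.5, D=e−e_prev=-2.5; u=5/4·2.5+3/4·7.5+0·(-2.5)=8.75; next y=-1/2·2.5+1/4·8.75=0.9375
n=2: y=0.9375, sp=5, e=sp−y=4.0625; I=11.5625, D=e−e_prev=1.5625; u=5/4·4.0625+3/4·11.5625+0·1.5625=13.75; next y=-1/2·0.9375+1/4·13.75=2.96875
n=3: y=2.96875, sp=5, e=sp−y=2.03125; I=13.59375, D=e−e_prev=-2.03125; u=5/4·2.03125+3/4·13.59375+0·(-2.03125)=12.734375; next y=-1/2·2.96875+1/4·12.734375≈1.699219
n=4: y≈1.699219, sp=5, e=sp−y≈3.300781; I≈16.894531, D=e−e_prev≈1.269531; u=5/4·3.300781+3/4·16.894531+0·1.269531≈16.796875; next y=-1/2·1.699219+1/4·16.796875≈3.349609
n=5: y≈3.349609, sp=5, e=sp−y≈1.650391; I≈18.544922, D=e−e_prev≈-1.650391; u=5/4·1.650391+3/4·18.544922+0·(-1.650391)≈15.971680; next y=-1/2·3.349609+1/4·15.971680≈2.318115
n=6: y≈2.318115, sp=5, e=sp−y≈2.681885; I≈21.226807, D=e−e_prev≈1.031494; u=5/4·2.681885+3/4·21.226807+0·1.031494≈19.272461; next y=-1/2·2.318115+1/4·19.272461≈3.659058
n=7: y≈3.659058, sp=5, e=sp−y≈1.340942; I≈22.567749, D=e−e_prev≈-1.340942; u=5/4·1.340942+3/4·22.567749+0·(-1.340942)≈18.601990; next y=-1/2·3.659058+1/4·18.601990≈2.820969
n=8: y≈2.820969, sp=5, e=sp−y≈2.179031; I≈24.746780, D=e−e_prev≈0.838089; u=5/4·2.179031+3/4·24.746780+0·0.838089≈21.283875; next y=-1/2·2.820969+1/4·21.283875≈3.910484
n=9: y≈3.910484, sp=5, e=sp−y≈1.089516; I≈25.836296, D=e−e_prev≈-1.089516; u=5/4·1.089516+3/4·25.836296+0·(-1.089516)≈20.739117; next y=-1/2·3.910484+1/4·20.739117≈3.229537
n=10: y≈3.229537, sp=5, e=sp−y≈1.770463; I≈27.606759, D=e−e_prev≈0.680947; u=5/4·1.770463+3/4·27.606759+0·0.680947≈22.918148; next y=-1/2·3.229537+1/4·22.918148≈4.114769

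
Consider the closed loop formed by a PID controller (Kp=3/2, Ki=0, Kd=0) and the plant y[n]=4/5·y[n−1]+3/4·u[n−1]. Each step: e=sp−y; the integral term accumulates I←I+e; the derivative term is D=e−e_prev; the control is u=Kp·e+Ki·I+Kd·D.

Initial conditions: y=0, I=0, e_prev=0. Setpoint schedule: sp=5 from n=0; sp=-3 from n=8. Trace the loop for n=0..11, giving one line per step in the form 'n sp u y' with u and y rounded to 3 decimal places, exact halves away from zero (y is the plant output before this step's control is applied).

0 5 7.500 0.000
1 5 -0.938 5.625
2 5 1.805 3.797
3 5 0.913 4.391
4 5 1.203 4.198
5 5 1.109 4.261
6 5 1.140 4.240
7 5 1.130 4.247
8 -3 -10.867 4.245
9 -3 2.632 -4.755
10 -3 -1.755 -1.830
11 -3 -0.330 -2.780

(exact arithmetic carried between steps; '≈' marks a value shown rounded to 6 d.p. or computed from one; I and e_prev carry over from the previous line; the table rounds u and y to 3 d.p., halves away from zero)
n=0: y=0, sp=5, e=sp−y=5; I=5, D=e−e_prev=5; u=3/2·5+0·5+0·5=7.5; next y=4/5·0+3/4·7.5=5.625
n=1: y=5.625, sp=5, e=sp−y=-0.625; I=4.375, D=e−e_prev=-5.625; u=3/2·(-0.625)+0·4.375+0·(-5.625)=-0.9375; next y=4/5·5.625+3/4·(-0.9375)=3.796875
n=2: y=3.796875, sp=5, e=sp−y=1.203125; I=5.578125, D=e−e_prev=1.828125; u=3/2·1.203125+0·5.578125+0·1.828125≈1.804688; next y=4/5·3.796875+3/4·1.804688≈4.391016
n=3: y≈4.391016, sp=5, e=sp−y≈0.608984; I≈6.187109, D=e−e_prev≈-0.594141; u=3/2·0.608984+0·6.187109+0·(-0.594141)≈0.913477; next y=4/5·4.391016+3/4·0.913477≈4.197920
n=4: y≈4.197920, sp=5, e=sp−y≈0.802080; I≈6.989189, D=e−e_prev≈0.193096; u=3/2·0.802080+0·6.989189+0·0.193096≈1.203120; next y=4/5·4.197920+3/4·1.203120≈4.260676
n=5: y≈4.260676, sp=5, e=sp−y≈0.739324; I≈7.728513, D=e−e_prev≈-0.062756; u=3/2·0.739324+0·7.728513+0·(-0.062756)≈1.108986; next y=4/5·4.260676+3/4·1.108986≈4.240280
n=6: y≈4.240280, sp=5, e=sp−y≈0.759720; I≈8.488233, D=e−e_prev≈0.020396; u=3/2·0.759720+0·8.488233+0·0.020396≈1.139580; next y=4/5·4.240280+3/4·1.139580≈4.246909
n=7: y≈4.246909, sp=5, e=sp−y≈0.753091; I≈9.241324, D=e−e_prev≈-0.006629; u=3/2·0.753091+0·9.241324+0·(-0.006629)≈1.129637; next y=4/5·4.246909+3/4·1.129637≈4.244755
n=8: y≈4.244755, sp=-3, e=sp−y≈-7.244755; I≈1.996570, D=e−e_prev≈-7.997846; u=3/2·(-7.244755)+0·1.996570+0·(-7.997846)≈-10.867132; next y=4/5·4.244755+3/4·(-10.867132)≈-4.754545
n=9: y≈-4.754545, sp=-3, e=sp−y≈1.754545; I≈3.751115, D=e−e_prev≈8.999300; u=3/2·1.754545+0·3.751115+0·8.999300≈2.631818; next y=4/5·(-4.754545)+3/4·2.631818≈-1.829773
n=10: y≈-1.829773, sp=-3, e=sp−y≈-1.170227; I≈2.580888, D=e−e_prev≈-2.924772; u=3/2·(-1.170227)+0·2.580888+0·(-2.924772)≈-1.755341; next y=4/5·(-1.829773)+3/4·(-1.755341)≈-2.780324
n=11: y≈-2.780324, sp=-3, e=sp−y≈-0.219676; I≈2.361212, D=e−e_prev≈0.950551; u=3/2·(-0.219676)+0·2.361212+0·0.950551≈-0.329514; next y=4/5·(-2.780324)+3/4·(-0.329514)≈-2.471395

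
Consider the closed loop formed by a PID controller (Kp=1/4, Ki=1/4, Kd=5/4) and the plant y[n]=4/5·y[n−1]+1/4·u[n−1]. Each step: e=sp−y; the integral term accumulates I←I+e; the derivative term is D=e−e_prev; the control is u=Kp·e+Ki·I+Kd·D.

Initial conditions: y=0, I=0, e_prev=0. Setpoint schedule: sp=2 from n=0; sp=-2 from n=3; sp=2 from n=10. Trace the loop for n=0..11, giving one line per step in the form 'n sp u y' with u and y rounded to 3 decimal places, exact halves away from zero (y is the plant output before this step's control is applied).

(exact arithmetic carried between steps; '≈' marks a value shown rounded to 6 d.p. or computed from one; I and e_prev carry over from the previous line; the table rounds u and y to 3 d.p., halves away from zero)
n=0: y=0, sp=2, e=sp−y=2; I=2, D=e−e_prev=2; u=1/4·2+1/4·2+5/4·2=3.5; next y=4/5·0+1/4·3.5=0.875
n=1: y=0.875, sp=2, e=sp−y=1.125; I=3.125, D=e−e_prev=-0.875; u=1/4·1.125+1/4·3.125+5/4·(-0.875)=-0.03125; next y=4/5·0.875+1/4·(-0.03125)≈0.692188
n=2: y≈0.692188, sp=2, e=sp−y≈1.307813; I≈4.432813, D=e−e_prev≈0.182813; u=1/4·1.307813+1/4·4.432813+5/4·0.182813≈1.663672; next y=4/5·0.692188+1/4·1.663672≈0.969668
n=3: y≈0.969668, sp=-2, e=sp−y≈-2.969668; I≈1.463145, D=e−e_prev≈-4.277480; u=1/4·(-2.969668)+1/4·1.463145+5/4·(-4.277480)≈-5.723481; next y=4/5·0.969668+1/4·(-5.723481)≈-0.655136
n=4: y≈-0.655136, sp=-2, e=sp−y≈-1.344864; I≈0.118281, D=e−e_prev≈1.624804; u=1/4·(-1.344864)+1/4·0.118281+5/4·1.624804≈1.724359; next y=4/5·(-0.655136)+1/4·1.724359≈-0.093019
n=5: y≈-0.093019, sp=-2, e=sp−y≈-1.906981; I≈-1.788700, D=e−e_prev≈-0.562117; u=1/4·(-1.906981)+1/4·(-1.788700)+5/4·(-0.562117)≈-1.626567; next y=4/5·(-0.093019)+1/4·(-1.626567)≈-0.481057
n=6: y≈-0.481057, sp=-2, e=sp−y≈-1.518943; I≈-3.307644, D=e−e_prev≈0.388038; u=1/4·(-1.518943)+1/4·(-3.307644)+5/4·0.388038≈-0.721599; next y=4/5·(-0.481057)+1/4·(-0.721599)≈-0.565245
n=7: y≈-0.565245, sp=-2, e=sp−y≈-1.434755; I≈-4.742398, D=e−e_prev≈0.084188; u=1/4·(-1.434755)+1/4·(-4.742398)+5/4·0.084188≈-1.439053; next y=4/5·(-0.565245)+1/4·(-1.439053)≈-0.811959
n=8: y≈-0.811959, sp=-2, e=sp−y≈-1.188041; I≈-5.930439, D=e−e_prev≈0.246714; u=1/4·(-1.188041)+1/4·(-5.930439)+5/4·0.246714≈-1.471227; next y=4/5·(-0.811959)+1/4·(-1.471227)≈-1.017374
n=9: y≈-1.017374, sp=-2, e=sp−y≈-0.982626; I≈-6.913064, D=e−e_prev≈0.205415; u=1/4·(-0.982626)+1/4·(-6.913064)+5/4·0.205415≈-1.717154; next y=4/5·(-1.017374)+1/4·(-1.717154)≈-1.243188
n=10: y≈-1.243188, sp=2, e=sp−y≈3.243188; I≈-3.669877, D=e−e_prev≈4.225814; u=1/4·3.243188+1/4·(-3.669877)+5/4·4.225814≈5.175595; next y=4/5·(-1.243188)+1/4·5.175595≈0.299348
n=11: y≈0.299348, sp=2, e=sp−y≈1.700652; I≈-1.969225, D=e−e_prev≈-1.542536; u=1/4·1.700652+1/4·(-1.969225)+5/4·(-1.542536)≈-1.995314; next y=4/5·0.299348+1/4·(-1.995314)≈-0.259350

0 2 3.500 0.000
1 2 -0.031 0.875
2 2 1.664 0.692
3 -2 -5.723 0.970
4 -2 1.724 -0.655
5 -2 -1.627 -0.093
6 -2 -0.722 -0.481
7 -2 -1.439 -0.565
8 -2 -1.471 -0.812
9 -2 -1.717 -1.017
10 2 5.176 -1.243
11 2 -1.995 0.299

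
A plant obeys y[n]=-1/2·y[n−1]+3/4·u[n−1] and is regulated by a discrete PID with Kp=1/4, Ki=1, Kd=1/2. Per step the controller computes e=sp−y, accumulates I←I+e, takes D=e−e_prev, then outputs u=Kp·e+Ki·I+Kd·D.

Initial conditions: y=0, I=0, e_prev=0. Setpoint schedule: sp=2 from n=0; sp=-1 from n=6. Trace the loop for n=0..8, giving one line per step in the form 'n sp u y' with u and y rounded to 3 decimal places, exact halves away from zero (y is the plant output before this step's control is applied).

0 2 3.500 0.000
1 2 -0.094 2.625
2 2 7.607 -1.383
3 2 -4.628 6.397
4 2 17.731 -6.670
5 2 -20.913 16.633
6 -1 41.966 -24.001
7 -1 -71.933 43.475
8 -1 125.864 -75.688

(exact arithmetic carried between steps; '≈' marks a value shown rounded to 6 d.p. or computed from one; I and e_prev carry over from the previous line; the table rounds u and y to 3 d.p., halves away from zero)
n=0: y=0, sp=2, e=sp−y=2; I=2, D=e−e_prev=2; u=1/4·2+1·2+1/2·2=3.5; next y=-1/2·0+3/4·3.5=2.625
n=1: y=2.625, sp=2, e=sp−y=-0.625; I=1.375, D=e−e_prev=-2.625; u=1/4·(-0.625)+1·1.375+1/2·(-2.625)=-0.09375; next y=-1/2·2.625+3/4·(-0.09375)≈-1.382813
n=2: y≈-1.382813, sp=2, e=sp−y≈3.382813; I≈4.757813, D=e−e_prev≈4.007813; u=1/4·3.382813+1·4.757813+1/2·4.007813≈7.607422; next y=-1/2·(-1.382813)+3/4·7.607422≈6.396973
n=3: y≈6.396973, sp=2, e=sp−y≈-4.396973; I≈0.360840, D=e−e_prev≈-7.779785; u=1/4·(-4.396973)+1·0.360840+1/2·(-7.779785)≈-4.628296; next y=-1/2·6.396973+3/4·(-4.628296)≈-6.669708
n=4: y≈-6.669708, sp=2, e=sp−y≈8.669708; I≈9.030548, D=e−e_prev≈13.066681; u=1/4·8.669708+1·9.030548+1/2·13.066681≈17.731316; next y=-1/2·(-6.669708)+3/4·17.731316≈16.633341
n=5: y≈16.633341, sp=2, e=sp−y≈-14.633341; I≈-5.602793, D=e−e_prev≈-23.303049; u=1/4·(-14.633341)+1·(-5.602793)+1/2·(-23.303049)≈-20.912652; next y=-1/2·16.633341+3/4·(-20.912652)≈-24.001160
n=6: y≈-24.001160, sp=-1, e=sp−y≈23.001160; I≈17.398367, D=e−e_prev≈37.634501; u=1/4·23.001160+1·17.398367+1/2·37.634501≈41.965907; next y=-1/2·(-24.001160)+3/4·41.965907≈43.475010
n=7: y≈43.475010, sp=-1, e=sp−y≈-44.475010; I≈-27.076643, D=e−e_prev≈-67.476170; u=1/4·(-44.475010)+1·(-27.076643)+1/2·(-67.476170)≈-71.933481; next y=-1/2·43.475010+3/4·(-71.933481)≈-75.687616
n=8: y≈-75.687616, sp=-1, e=sp−y≈74.687616; I≈47.610973, D=e−e_prev≈119.162626; u=1/4·74.687616+1·47.610973+1/2·119.162626≈125.864190; next y=-1/2·(-75.687616)+3/4·125.864190≈132.241950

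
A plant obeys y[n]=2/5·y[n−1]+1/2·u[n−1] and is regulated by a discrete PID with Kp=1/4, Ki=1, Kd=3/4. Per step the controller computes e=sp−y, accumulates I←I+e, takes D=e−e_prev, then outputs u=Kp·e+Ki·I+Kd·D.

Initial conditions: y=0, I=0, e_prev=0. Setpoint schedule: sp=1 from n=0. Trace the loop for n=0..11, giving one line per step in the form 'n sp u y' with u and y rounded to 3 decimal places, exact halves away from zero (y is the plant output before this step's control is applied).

(exact arithmetic carried between steps; '≈' marks a value shown rounded to 6 d.p. or computed from one; I and e_prev carry over from the previous line; the table rounds u and y to 3 d.p., halves away from zero)
n=0: y=0, sp=1, e=sp−y=1; I=1, D=e−e_prev=1; u=1/4·1+1·1+3/4·1=2; next y=2/5·0+1/2·2=1
n=1: y=1, sp=1, e=sp−y=0; I=1, D=e−e_prev=-1; u=1/4·0+1·1+3/4·(-1)=0.25; next y=2/5·1+1/2·0.25=0.525
n=2: y=0.525, sp=1, e=sp−y=0.475; I=1.475, D=e−e_prev=0.475; u=1/4·0.475+1·1.475+3/4·0.475=1.95; next y=2/5·0.525+1/2·1.95=1.185
n=3: y=1.185, sp=1, e=sp−y=-0.185; I=1.29, D=e−e_prev=-0.66; u=1/4·(-0.185)+1·1.29+3/4·(-0.66)=0.74875; next y=2/5·1.185+1/2·0.74875=0.848375
n=4: y=0.848375, sp=1, e=sp−y=0.151625; I=1.441625, D=e−e_prev=0.336625; u=1/4·0.151625+1·1.441625+3/4·0.336625=1.732; next y=2/5·0.848375+1/2·1.732=1.20535
n=5: y=1.20535, sp=1, e=sp−y=-0.20535; I=1.236275, D=e−e_prev=-0.356975; u=1/4·(-0.20535)+1·1.236275+3/4·(-0.356975)≈0.917206; next y=2/5·1.20535+1/2·0.917206≈0.940743
n=6: y≈0.940743, sp=1, e=sp−y≈0.059257; I≈1.295532, D=e−e_prev≈0.264607; u=1/4·0.059257+1·1.295532+3/4·0.264607≈1.508801; next y=2/5·0.940743+1/2·1.508801≈1.130698
n=7: y≈1.130698, sp=1, e=sp−y≈-0.130698; I≈1.164834, D=e−e_prev≈-0.189955; u=1/4·(-0.130698)+1·1.164834+3/4·(-0.189955)≈0.989693; next y=2/5·1.130698+1/2·0.989693≈0.947126
n=8: y≈0.947126, sp=1, e=sp−y≈0.052874; I≈1.217708, D=e−e_prev≈0.183572; u=1/4·0.052874+1·1.217708+3/4·0.183572≈1.368606; next y=2/5·0.947126+1/2·1.368606≈1.063153
n=9: y≈1.063153, sp=1, e=sp−y≈-0.063153; I≈1.154555, D=e−e_prev≈-0.116027; u=1/4·(-0.063153)+1·1.154555+3/4·(-0.116027)≈1.051746; next y=2/5·1.063153+1/2·1.051746≈0.951134
n=10: y≈0.951134, sp=1, e=sp−y≈0.048866; I≈1.203421, D=e−e_prev≈0.112019; u=1/4·0.048866+1·1.203421+3/4·0.112019≈1.299651; next y=2/5·0.951134+1/2·1.299651≈1.030279
n=11: y≈1.030279, sp=1, e=sp−y≈-0.030279; I≈1.173141, D=e−e_prev≈-0.079145; u=1/4·(-0.030279)+1·1.173141+3/4·(-0.079145)≈1.106213; next y=2/5·1.030279+1/2·1.106213≈0.965218

0 1 2.000 0.000
1 1 0.250 1.000
2 1 1.950 0.525
3 1 0.749 1.185
4 1 1.732 0.848
5 1 0.917 1.205
6 1 1.509 0.941
7 1 0.990 1.131
8 1 1.369 0.947
9 1 1.052 1.063
10 1 1.300 0.951
11 1 1.106 1.030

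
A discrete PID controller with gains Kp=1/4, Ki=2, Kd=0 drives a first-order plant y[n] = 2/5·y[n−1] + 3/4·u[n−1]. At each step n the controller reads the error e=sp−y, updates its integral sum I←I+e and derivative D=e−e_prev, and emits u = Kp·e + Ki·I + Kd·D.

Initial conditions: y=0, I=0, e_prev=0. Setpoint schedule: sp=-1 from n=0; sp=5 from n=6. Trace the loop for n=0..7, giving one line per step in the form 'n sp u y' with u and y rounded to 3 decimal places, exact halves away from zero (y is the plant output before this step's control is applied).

(exact arithmetic carried between steps; '≈' marks a value shown rounded to 6 d.p. or computed from one; I and e_prev carry over from the previous line; the table rounds u and y to 3 d.p., halves away from zero)
n=0: y=0, sp=-1, e=sp−y=-1; I=-1, D=e−e_prev=-1; u=1/4·(-1)+2·(-1)+0·(-1)=-2.25; next y=2/5·0+3/4·(-2.25)=-1.6875
n=1: y=-1.6875, sp=-1, e=sp−y=0.6875; I=-0.3125, D=e−e_prev=1.6875; u=1/4·0.6875+2·(-0.3125)+0·1.6875=-0.453125; next y=2/5·(-1.6875)+3/4·(-0.453125)≈-1.014844
n=2: y≈-1.014844, sp=-1, e=sp−y≈0.014844; I≈-0.297656, D=e−e_prev≈-0.672656; u=1/4·0.014844+2·(-0.297656)+0·(-0.672656)≈-0.591602; next y=2/5·(-1.014844)+3/4·(-0.591602)≈-0.849639
n=3: y≈-0.849639, sp=-1, e=sp−y≈-0.150361; I≈-0.448018, D=e−e_prev≈-0.165205; u=1/4·(-0.150361)+2·(-0.448018)+0·(-0.165205)≈-0.933625; next y=2/5·(-0.849639)+3/4·(-0.933625)≈-1.040075
n=4: y≈-1.040075, sp=-1, e=sp−y≈0.040075; I≈-0.407943, D=e−e_prev≈0.190436; u=1/4·0.040075+2·(-0.407943)+0·0.190436≈-0.805867; next y=2/5·(-1.040075)+3/4·(-0.805867)≈-1.020430
n=5: y≈-1.020430, sp=-1, e=sp−y≈0.020430; I≈-0.387513, D=e−e_prev≈-0.019644; u=1/4·0.020430+2·(-0.387513)+0·(-0.019644)≈-0.769918; next y=2/5·(-1.020430)+3/4·(-0.769918)≈-0.985610
n=6: y≈-0.985610, sp=5, e=sp−y≈5.985610; I≈5.598098, D=e−e_prev≈5.965180; u=1/4·5.985610+2·5.598098+0·5.965180≈12.692598; next y=2/5·(-0.985610)+3/4·12.692598≈9.125204
n=7: y≈9.125204, sp=5, e=sp−y≈-4.125204; I≈1.472893, D=e−e_prev≈-10.110815; u=1/4·(-4.125204)+2·1.472893+0·(-10.110815)≈1.914486; next y=2/5·9.125204+3/4·1.914486≈5.085946

0 -1 -2.250 0.000
1 -1 -0.453 -1.688
2 -1 -0.592 -1.015
3 -1 -0.934 -0.850
4 -1 -0.806 -1.040
5 -1 -0.770 -1.020
6 5 12.693 -0.986
7 5 1.914 9.125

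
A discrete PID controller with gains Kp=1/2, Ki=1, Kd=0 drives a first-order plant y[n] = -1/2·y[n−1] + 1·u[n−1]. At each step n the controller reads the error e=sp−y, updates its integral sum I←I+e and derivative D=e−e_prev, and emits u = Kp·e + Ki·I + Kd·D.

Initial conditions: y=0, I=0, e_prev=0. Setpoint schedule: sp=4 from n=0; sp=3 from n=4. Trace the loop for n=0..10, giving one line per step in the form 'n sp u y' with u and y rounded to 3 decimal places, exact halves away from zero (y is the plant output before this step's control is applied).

0 4 6.000 0.000
1 4 1.000 6.000
2 4 11.000 -2.000
3 4 -4.000 12.000
4 3 19.500 -10.000
5 3 -19.250 24.500
6 3 43.250 -31.500
7 3 -58.000 59.000
8 3 105.750 -87.500
9 3 -159.250 149.500
10 3 269.500 -234.000

(exact arithmetic carried between steps; '≈' marks a value shown rounded to 6 d.p. or computed from one; I and e_prev carry over from the previous line; the table rounds u and y to 3 d.p., halves away from zero)
n=0: y=0, sp=4, e=sp−y=4; I=4, D=e−e_prev=4; u=1/2·4+1·4+0·4=6; next y=-1/2·0+1·6=6
n=1: y=6, sp=4, e=sp−y=-2; I=2, D=e−e_prev=-6; u=1/2·(-2)+1·2+0·(-6)=1; next y=-1/2·6+1·1=-2
n=2: y=-2, sp=4, e=sp−y=6; I=8, D=e−e_prev=8; u=1/2·6+1·8+0·8=11; next y=-1/2·(-2)+1·11=12
n=3: y=12, sp=4, e=sp−y=-8; I=0, D=e−e_prev=-14; u=1/2·(-8)+1·0+0·(-14)=-4; next y=-1/2·12+1·(-4)=-10
n=4: y=-10, sp=3, e=sp−y=13; I=13, D=e−e_prev=21; u=1/2·13+1·13+0·21=19.5; next y=-1/2·(-10)+1·19.5=24.5
n=5: y=24.5, sp=3, e=sp−y=-21.5; I=-8.5, D=e−e_prev=-34.5; u=1/2·(-21.5)+1·(-8.5)+0·(-34.5)=-19.25; next y=-1/2·24.5+1·(-19.25)=-31.5
n=6: y=-31.5, sp=3, e=sp−y=34.5; I=26, D=e−e_prev=56; u=1/2·34.5+1·26+0·56=43.25; next y=-1/2·(-31.5)+1·43.25=59
n=7: y=59, sp=3, e=sp−y=-56; I=-30, D=e−e_prev=-90.5; u=1/2·(-56)+1·(-30)+0·(-90.5)=-58; next y=-1/2·59+1·(-58)=-87.5
n=8: y=-87.5, sp=3, e=sp−y=90.5; I=60.5, D=e−e_prev=146.5; u=1/2·90.5+1·60.5+0·146.5=105.75; next y=-1/2·(-87.5)+1·105.75=149.5
n=9: y=149.5, sp=3, e=sp−y=-146.5; I=-86, D=e−e_prev=-237; u=1/2·(-146.5)+1·(-86)+0·(-237)=-159.25; next y=-1/2·149.5+1·(-159.25)=-234
n=10: y=-234, sp=3, e=sp−y=237; I=151, D=e−e_prev=383.5; u=1/2·237+1·151+0·383.5=269.5; next y=-1/2·(-234)+1·269.5=386.5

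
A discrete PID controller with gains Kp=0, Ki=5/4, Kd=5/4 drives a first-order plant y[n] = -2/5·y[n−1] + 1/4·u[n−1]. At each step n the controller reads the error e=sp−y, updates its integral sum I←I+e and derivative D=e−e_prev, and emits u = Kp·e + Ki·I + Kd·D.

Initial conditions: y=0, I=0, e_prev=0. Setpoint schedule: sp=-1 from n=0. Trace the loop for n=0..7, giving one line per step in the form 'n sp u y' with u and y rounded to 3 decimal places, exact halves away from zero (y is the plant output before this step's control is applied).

(exact arithmetic carried between steps; '≈' marks a value shown rounded to 6 d.p. or computed from one; I and e_prev carry over from the previous line; the table rounds u and y to 3 d.p., halves away from zero)
n=0: y=0, sp=-1, e=sp−y=-1; I=-1, D=e−e_prev=-1; u=0·(-1)+5/4·(-1)+5/4·(-1)=-2.5; next y=-2/5·0+1/4·(-2.5)=-0.625
n=1: y=-0.625, sp=-1, e=sp−y=-0.375; I=-1.375, D=e−e_prev=0.625; u=0·(-0.375)+5/4·(-1.375)+5/4·0.625=-0.9375; next y=-2/5·(-0.625)+1/4·(-0.9375)=0.015625
n=2: y=0.015625, sp=-1, e=sp−y=-1.015625; I=-2.390625, D=e−e_prev=-0.640625; u=0·(-1.015625)+5/4·(-2.390625)+5/4·(-0.640625)≈-3.789063; next y=-2/5·0.015625+1/4·(-3.789063)≈-0.953516
n=3: y≈-0.953516, sp=-1, e=sp−y≈-0.046484; I≈-2.437109, D=e−e_prev≈0.969141; u=0·(-0.046484)+5/4·(-2.437109)+5/4·0.969141≈-1.834961; next y=-2/5·(-0.953516)+1/4·(-1.834961)≈-0.077334
n=4: y≈-0.077334, sp=-1, e=sp−y≈-0.922666; I≈-3.359775, D=e−e_prev≈-0.876182; u=0·(-0.922666)+5/4·(-3.359775)+5/4·(-0.876182)≈-5.294946; next y=-2/5·(-0.077334)+1/4·(-5.294946)≈-1.292803
n=5: y≈-1.292803, sp=-1, e=sp−y≈0.292803; I≈-3.066972, D=e−e_prev≈1.215469; u=0·0.292803+5/4·(-3.066972)+5/4·1.215469≈-2.314379; next y=-2/5·(-1.292803)+1/4·(-2.314379)≈-0.061474
n=6: y≈-0.061474, sp=-1, e=sp−y≈-0.938526; I≈-4.005499, D=e−e_prev≈-1.231329; u=0·(-0.938526)+5/4·(-4.005499)+5/4·(-1.231329)≈-6.546035; next y=-2/5·(-0.061474)+1/4·(-6.546035)≈-1.611919
n=7: y≈-1.611919, sp=-1, e=sp−y≈0.611919; I≈-3.393579, D=e−e_prev≈1.550446; u=0·0.611919+5/4·(-3.393579)+5/4·1.550446≈-2.303917; next y=-2/5·(-1.611919)+1/4·(-2.303917)≈0.068788

0 -1 -2.500 0.000
1 -1 -0.938 -0.625
2 -1 -3.789 0.016
3 -1 -1.835 -0.954
4 -1 -5.295 -0.077
5 -1 -2.314 -1.293
6 -1 -6.546 -0.061
7 -1 -2.304 -1.612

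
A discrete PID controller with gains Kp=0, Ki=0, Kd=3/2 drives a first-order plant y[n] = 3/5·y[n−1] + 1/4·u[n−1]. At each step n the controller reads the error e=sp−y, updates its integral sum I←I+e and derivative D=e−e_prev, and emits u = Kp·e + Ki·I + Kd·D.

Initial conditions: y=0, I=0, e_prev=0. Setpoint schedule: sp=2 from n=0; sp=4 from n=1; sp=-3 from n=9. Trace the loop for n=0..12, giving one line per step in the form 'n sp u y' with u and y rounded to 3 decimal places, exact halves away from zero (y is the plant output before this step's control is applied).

(exact arithmetic carried between steps; '≈' marks a value shown rounded to 6 d.p. or computed from one; I and e_prev carry over from the previous line; the table rounds u and y to 3 d.p., halves away from zero)
n=0: y=0, sp=2, e=sp−y=2; I=2, D=e−e_prev=2; u=0·2+0·2+3/2·2=3; next y=3/5·0+1/4·3=0.75
n=1: y=0.75, sp=4, e=sp−y=3.25; I=5.25, D=e−e_prev=1.25; u=0·3.25+0·5.25+3/2·1.25=1.875; next y=3/5·0.75+1/4·1.875=0.91875
n=2: y=0.91875, sp=4, e=sp−y=3.08125; I=8.33125, D=e−e_prev=-0.16875; u=0·3.08125+0·8.33125+3/2·(-0.16875)=-0.253125; next y=3/5·0.91875+1/4·(-0.253125)≈0.487969
n=3: y≈0.487969, sp=4, e=sp−y≈3.512031; I≈11.843281, D=e−e_prev≈0.430781; u=0·3.512031+0·11.843281+3/2·0.430781≈0.646172; next y=3/5·0.487969+1/4·0.646172≈0.454324
n=4: y≈0.454324, sp=4, e=sp−y≈3.545676; I≈15.388957, D=e−e_prev≈0.033645; u=0·3.545676+0·15.388957+3/2·0.033645≈0.050467; next y=3/5·0.454324+1/4·0.050467≈0.285211
n=5: y≈0.285211, sp=4, e=sp−y≈3.714789; I≈19.103746, D=e−e_prev≈0.169113; u=0·3.714789+0·19.103746+3/2·0.169113≈0.253669; next y=3/5·0.285211+1/4·0.253669≈0.234544
n=6: y≈0.234544, sp=4, e=sp−y≈3.765456; I≈22.869202, D=e−e_prev≈0.050667; u=0·3.765456+0·22.869202+3/2·0.050667≈0.076001; next y=3/5·0.234544+1/4·0.076001≈0.159727
n=7: y≈0.159727, sp=4, e=sp−y≈3.840273; I≈26.709475, D=e−e_prev≈0.074817; u=0·3.840273+0·26.709475+3/2·0.074817≈0.112226; next y=3/5·0.159727+1/4·0.112226≈0.123893
n=8: y≈0.123893, sp=4, e=sp−y≈3.876107; I≈30.585583, D=e−e_prev≈0.035834; u=0·3.876107+0·30.585583+3/2·0.035834≈0.053751; next y=3/5·0.123893+1/4·0.053751≈0.087773
n=9: y≈0.087773, sp=-3, e=sp−y≈-3.087773; I≈27.497809, D=e−e_prev≈-6.963881; u=0·(-3.087773)+0·27.497809+3/2·(-6.963881)≈-10.445821; next y=3/5·0.087773+1/4·(-10.445821)≈-2.558791
n=10: y≈-2.558791, sp=-3, e=sp−y≈-0.441209; I≈27.056601, D=e−e_prev≈2.646565; u=0·(-0.441209)+0·27.056601+3/2·2.646565≈3.969847; next y=3/5·(-2.558791)+1/4·3.969847≈-0.542813
n=11: y≈-0.542813, sp=-3, e=sp−y≈-2.457187; I≈24.599414, D=e−e_prev≈-2.015978; u=0·(-2.457187)+0·24.599414+3/2·(-2.015978)≈-3.023967; next y=3/5·(-0.542813)+1/4·(-3.023967)≈-1.081680
n=12: y≈-1.081680, sp=-3, e=sp−y≈-1.918320; I≈22.681093, D=e−e_prev≈0.538867; u=0·(-1.918320)+0·22.681093+3/2·0.538867≈0.808300; next y=3/5·(-1.081680)+1/4·0.808300≈-0.446933

0 2 3.000 0.000
1 4 1.875 0.750
2 4 -0.253 0.919
3 4 0.646 0.488
4 4 0.050 0.454
5 4 0.254 0.285
6 4 0.076 0.235
7 4 0.112 0.160
8 4 0.054 0.124
9 -3 -10.446 0.088
10 -3 3.970 -2.559
11 -3 -3.024 -0.543
12 -3 0.808 -1.082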